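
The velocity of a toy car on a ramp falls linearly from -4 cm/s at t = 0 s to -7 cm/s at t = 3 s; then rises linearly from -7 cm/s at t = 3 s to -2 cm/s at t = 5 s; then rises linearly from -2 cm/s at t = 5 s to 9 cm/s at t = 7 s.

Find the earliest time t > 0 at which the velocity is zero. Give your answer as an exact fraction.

t = 59/11 s

v changes sign on 5–7 s (from -2 to 9); the graph is linear there, so v = 0 at t = 5 + (2)·(7 − 5)/(9 − -2) = 59/11 s.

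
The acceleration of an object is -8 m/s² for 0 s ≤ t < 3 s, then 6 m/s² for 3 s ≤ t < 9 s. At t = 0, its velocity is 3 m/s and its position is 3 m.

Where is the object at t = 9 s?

-42 m

On each constant-a segment, Δv = aΔt and Δx = v₀Δt + ½aΔt²; chain segment to segment.
0–3 s: v starts 3 m/s; Δx = 3·3 + ½·-8·3² = -27 m; v ends -21 m/s.
3–9 s: v starts -21 m/s; Δx = -21·6 + ½·6·6² = -18 m; v ends 15 m/s.
x(9) = 3 + Σ Δx = -42 m.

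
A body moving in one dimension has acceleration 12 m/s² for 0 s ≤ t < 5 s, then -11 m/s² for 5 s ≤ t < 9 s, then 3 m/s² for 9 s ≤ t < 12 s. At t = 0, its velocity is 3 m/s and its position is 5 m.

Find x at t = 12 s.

404.5 m

On each constant-a segment, Δv = aΔt and Δx = v₀Δt + ½aΔt²; chain segment to segment.
0–5 s: v starts 3 m/s; Δx = 3·5 + ½·12·5² = 165 m; v ends 63 m/s.
5–9 s: v starts 63 m/s; Δx = 63·4 + ½·-11·4² = 164 m; v ends 19 m/s.
9–12 s: v starts 19 m/s; Δx = 19·3 + ½·3·3² = 70.5 m; v ends 28 m/s.
x(12) = 5 + Σ Δx = 404.5 m.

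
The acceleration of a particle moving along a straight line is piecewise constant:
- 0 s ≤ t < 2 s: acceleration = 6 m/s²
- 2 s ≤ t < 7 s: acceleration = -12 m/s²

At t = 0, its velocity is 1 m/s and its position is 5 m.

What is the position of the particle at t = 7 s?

On each constant-a segment, Δv = aΔt and Δx = v₀Δt + ½aΔt²; chain segment to segment.
0–2 s: v starts 1 m/s; Δx = 1·2 + ½·6·2² = 14 m; v ends 13 m/s.
2–7 s: v starts 13 m/s; Δx = 13·5 + ½·-12·5² = -85 m; v ends -47 m/s.
x(7) = 5 + Σ Δx = -66 m.

-66 m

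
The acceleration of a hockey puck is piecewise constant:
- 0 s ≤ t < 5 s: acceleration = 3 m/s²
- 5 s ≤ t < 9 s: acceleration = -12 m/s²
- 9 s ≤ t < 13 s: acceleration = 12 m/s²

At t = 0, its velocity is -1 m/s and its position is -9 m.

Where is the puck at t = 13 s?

On each constant-a segment, Δv = aΔt and Δx = v₀Δt + ½aΔt²; chain segment to segment.
0–5 s: v starts -1 m/s; Δx = -1·5 + ½·3·5² = 32.5 m; v ends 14 m/s.
5–9 s: v starts 14 m/s; Δx = 14·4 + ½·-12·4² = -40 m; v ends -34 m/s.
9–13 s: v starts -34 m/s; Δx = -34·4 + ½·12·4² = -40 m; v ends 14 m/s.
x(13) = -9 + Σ Δx = -56.5 m.

-56.5 m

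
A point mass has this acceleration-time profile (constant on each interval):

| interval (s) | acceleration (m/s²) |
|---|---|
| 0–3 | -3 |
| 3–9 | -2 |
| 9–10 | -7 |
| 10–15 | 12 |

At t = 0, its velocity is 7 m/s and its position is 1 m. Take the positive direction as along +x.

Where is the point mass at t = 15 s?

On each constant-a segment, Δv = aΔt and Δx = v₀Δt + ½aΔt²; chain segment to segment.
0–3 s: v starts 7 m/s; Δx = 7·3 + ½·-3·3² = 7.5 m; v ends -2 m/s.
3–9 s: v starts -2 m/s; Δx = -2·6 + ½·-2·6² = -48 m; v ends -14 m/s.
9–10 s: v starts -14 m/s; Δx = -14·1 + ½·-7·1² = -17.5 m; v ends -21 m/s.
10–15 s: v starts -21 m/s; Δx = -21·5 + ½·12·5² = 45 m; v ends 39 m/s.
x(15) = 1 + Σ Δx = -12 m.

-12 m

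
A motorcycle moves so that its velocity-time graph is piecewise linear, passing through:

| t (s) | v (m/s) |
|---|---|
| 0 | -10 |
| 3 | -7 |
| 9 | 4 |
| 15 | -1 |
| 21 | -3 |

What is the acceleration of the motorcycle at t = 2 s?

Acceleration is the slope of the v-t graph on 0–3 s: (-7 − -10)/(3 − 0) = 1 m/s².

1 m/s²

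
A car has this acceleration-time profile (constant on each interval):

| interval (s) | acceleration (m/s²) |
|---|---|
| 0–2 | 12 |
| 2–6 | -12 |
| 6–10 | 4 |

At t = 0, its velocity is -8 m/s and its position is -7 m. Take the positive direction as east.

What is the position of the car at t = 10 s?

On each constant-a segment, Δv = aΔt and Δx = v₀Δt + ½aΔt²; chain segment to segment.
0–2 s: v starts -8 m/s; Δx = -8·2 + ½·12·2² = 8 m; v ends 16 m/s.
2–6 s: v starts 16 m/s; Δx = 16·4 + ½·-12·4² = -32 m; v ends -32 m/s.
6–10 s: v starts -32 m/s; Δx = -32·4 + ½·4·4² = -96 m; v ends -16 m/s.
x(10) = -7 + Σ Δx = -127 m.

-127 m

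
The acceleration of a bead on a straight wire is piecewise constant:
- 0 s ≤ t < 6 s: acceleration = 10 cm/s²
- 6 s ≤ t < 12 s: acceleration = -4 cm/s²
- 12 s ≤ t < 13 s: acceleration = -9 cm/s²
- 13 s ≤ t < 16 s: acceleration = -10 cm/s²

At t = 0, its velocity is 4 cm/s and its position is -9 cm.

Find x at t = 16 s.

590.5 cm

On each constant-a segment, Δv = aΔt and Δx = v₀Δt + ½aΔt²; chain segment to segment.
0–6 s: v starts 4 cm/s; Δx = 4·6 + ½·10·6² = 204 cm; v ends 64 cm/s.
6–12 s: v starts 64 cm/s; Δx = 64·6 + ½·-4·6² = 312 cm; v ends 40 cm/s.
12–13 s: v starts 40 cm/s; Δx = 40·1 + ½·-9·1² = 35.5 cm; v ends 31 cm/s.
13–16 s: v starts 31 cm/s; Δx = 31·3 + ½·-10·3² = 48 cm; v ends 1 cm/s.
x(16) = -9 + Σ Δx = 590.5 cm.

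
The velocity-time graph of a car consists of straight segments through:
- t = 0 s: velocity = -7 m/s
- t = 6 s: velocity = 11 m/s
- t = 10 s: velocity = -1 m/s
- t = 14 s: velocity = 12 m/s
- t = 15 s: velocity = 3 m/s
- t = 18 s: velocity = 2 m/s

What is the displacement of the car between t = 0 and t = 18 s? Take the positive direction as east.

69 m

Net displacement equals the area under the velocity-time graph (areas below the axis count negative).
0–6 s: ½(-7 + 11)(6) = 12 m
6–10 s: ½(11 + -1)(4) = 20 m
10–14 s: ½(-1 + 12)(4) = 22 m
14–15 s: ½(12 + 3)(1) = 7.5 m
15–18 s: ½(3 + 2)(3) = 7.5 m
Net displacement = 69 m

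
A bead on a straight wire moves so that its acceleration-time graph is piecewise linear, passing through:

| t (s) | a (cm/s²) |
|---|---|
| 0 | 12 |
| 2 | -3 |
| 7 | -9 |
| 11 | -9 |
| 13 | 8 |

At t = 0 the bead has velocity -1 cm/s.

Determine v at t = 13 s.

-59 cm/s

Δv equals the area under the a-t graph; then v = v₀ + Δv.
0–2 s: ½(12 + -3)(2) = 9 cm/s
2–7 s: ½(-3 + -9)(5) = -30 cm/s
7–11 s: -9 × 4 = -36 cm/s
11–13 s: ½(-9 + 8)(2) = -1 cm/s
Δv = -58 cm/s, so v(13) = -1 + (-58) = -59 cm/s.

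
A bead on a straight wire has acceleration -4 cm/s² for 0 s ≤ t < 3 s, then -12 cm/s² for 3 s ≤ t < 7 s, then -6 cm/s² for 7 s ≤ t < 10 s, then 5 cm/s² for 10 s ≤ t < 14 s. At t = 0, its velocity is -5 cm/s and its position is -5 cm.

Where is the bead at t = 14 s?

On each constant-a segment, Δv = aΔt and Δx = v₀Δt + ½aΔt²; chain segment to segment.
0–3 s: v starts -5 cm/s; Δx = -5·3 + ½·-4·3² = -33 cm; v ends -17 cm/s.
3–7 s: v starts -17 cm/s; Δx = -17·4 + ½·-12·4² = -164 cm; v ends -65 cm/s.
7–10 s: v starts -65 cm/s; Δx = -65·3 + ½·-6·3² = -222 cm; v ends -83 cm/s.
10–14 s: v starts -83 cm/s; Δx = -83·4 + ½·5·4² = -292 cm; v ends -63 cm/s.
x(14) = -5 + Σ Δx = -716 cm.

-716 cm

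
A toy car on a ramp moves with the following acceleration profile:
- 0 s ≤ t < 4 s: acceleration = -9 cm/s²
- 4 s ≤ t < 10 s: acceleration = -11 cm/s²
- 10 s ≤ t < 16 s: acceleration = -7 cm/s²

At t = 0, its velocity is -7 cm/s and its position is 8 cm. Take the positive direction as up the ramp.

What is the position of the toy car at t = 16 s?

On each constant-a segment, Δv = aΔt and Δx = v₀Δt + ½aΔt²; chain segment to segment.
0–4 s: v starts -7 cm/s; Δx = -7·4 + ½·-9·4² = -100 cm; v ends -43 cm/s.
4–10 s: v starts -43 cm/s; Δx = -43·6 + ½·-11·6² = -456 cm; v ends -109 cm/s.
10–16 s: v starts -109 cm/s; Δx = -109·6 + ½·-7·6² = -780 cm; v ends -151 cm/s.
x(16) = 8 + Σ Δx = -1328 cm.

-1328 cm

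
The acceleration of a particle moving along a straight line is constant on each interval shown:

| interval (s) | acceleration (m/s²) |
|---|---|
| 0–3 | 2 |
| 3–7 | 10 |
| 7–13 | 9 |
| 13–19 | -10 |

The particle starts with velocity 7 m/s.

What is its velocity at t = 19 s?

47 m/s

Δv equals the area under the a-t graph; then v = v₀ + Δv.
0–3 s: 2 × 3 = 6 m/s
3–7 s: 10 × 4 = 40 m/s
7–13 s: 9 × 6 = 54 m/s
13–19 s: -10 × 6 = -60 m/s
Δv = 40 m/s, so v(19) = 7 + (40) = 47 m/s.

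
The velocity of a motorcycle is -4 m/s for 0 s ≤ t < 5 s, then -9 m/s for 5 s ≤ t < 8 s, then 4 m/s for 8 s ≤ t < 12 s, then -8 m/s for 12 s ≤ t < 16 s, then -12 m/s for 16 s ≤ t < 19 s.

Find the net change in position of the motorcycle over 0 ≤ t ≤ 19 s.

-99 m

Displacement is the signed area under the v-t curve.
0–5 s: -4 × 5 = -20 m
5–8 s: -9 × 3 = -27 m
8–12 s: 4 × 4 = 16 m
12–16 s: -8 × 4 = -32 m
16–19 s: -12 × 3 = -36 m
Net displacement = -99 m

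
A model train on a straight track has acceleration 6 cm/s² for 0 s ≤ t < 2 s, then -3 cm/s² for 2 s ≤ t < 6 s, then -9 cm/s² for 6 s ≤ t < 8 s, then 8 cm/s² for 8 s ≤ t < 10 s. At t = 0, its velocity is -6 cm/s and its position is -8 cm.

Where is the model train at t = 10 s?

-70 cm

On each constant-a segment, Δv = aΔt and Δx = v₀Δt + ½aΔt²; chain segment to segment.
0–2 s: v starts -6 cm/s; Δx = -6·2 + ½·6·2² = 0 cm; v ends 6 cm/s.
2–6 s: v starts 6 cm/s; Δx = 6·4 + ½·-3·4² = 0 cm; v ends -6 cm/s.
6–8 s: v starts -6 cm/s; Δx = -6·2 + ½·-9·2² = -30 cm; v ends -24 cm/s.
8–10 s: v starts -24 cm/s; Δx = -24·2 + ½·8·2² = -32 cm; v ends -8 cm/s.
x(10) = -8 + Σ Δx = -70 cm.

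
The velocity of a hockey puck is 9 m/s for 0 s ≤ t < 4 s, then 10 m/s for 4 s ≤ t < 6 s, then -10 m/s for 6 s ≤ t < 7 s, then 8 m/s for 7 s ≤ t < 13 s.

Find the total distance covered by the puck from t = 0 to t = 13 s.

114 m

Total distance travelled is ∫|v| dt — sum the magnitudes of each area piece.
0–4 s: |9| × 4 = 36 m
4–6 s: |10| × 2 = 20 m
6–7 s: |-10| × 1 = 10 m
7–13 s: |8| × 6 = 48 m
Total distance = 114 m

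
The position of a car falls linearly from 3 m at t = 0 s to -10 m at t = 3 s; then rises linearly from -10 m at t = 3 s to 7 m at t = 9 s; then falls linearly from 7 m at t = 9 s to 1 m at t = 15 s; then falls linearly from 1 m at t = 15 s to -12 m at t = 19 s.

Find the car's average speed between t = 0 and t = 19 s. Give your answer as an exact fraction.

49/19 m/s

Average speed = (total path length)/(elapsed time); on a piecewise-linear x-t graph the path length is Σ|Δx|.
0–3 s: |Δx| = |-10 − 3| = 13 m
3–9 s: |Δx| = |7 − -10| = 17 m
9–15 s: |Δx| = |1 − 7| = 6 m
15–19 s: |Δx| = |-12 − 1| = 13 m
Total path = 49 m; average speed = 49/19 = 49/19 m/s.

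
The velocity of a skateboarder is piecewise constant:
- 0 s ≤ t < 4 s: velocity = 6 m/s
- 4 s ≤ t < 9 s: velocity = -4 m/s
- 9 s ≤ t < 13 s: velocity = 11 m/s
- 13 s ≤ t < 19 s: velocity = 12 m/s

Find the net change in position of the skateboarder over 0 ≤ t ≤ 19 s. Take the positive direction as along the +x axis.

120 m

Net displacement equals the area under the velocity-time graph (areas below the axis count negative).
0–4 s: 6 × 4 = 24 m
4–9 s: -4 × 5 = -20 m
9–13 s: 11 × 4 = 44 m
13–19 s: 12 × 6 = 72 m
Net displacement = 120 m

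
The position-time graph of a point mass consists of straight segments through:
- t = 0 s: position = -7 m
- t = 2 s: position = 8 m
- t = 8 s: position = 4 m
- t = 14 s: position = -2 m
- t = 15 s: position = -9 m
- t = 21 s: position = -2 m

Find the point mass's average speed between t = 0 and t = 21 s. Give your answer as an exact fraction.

13/7 m/s

Average speed = (total path length)/(elapsed time); on a piecewise-linear x-t graph the path length is Σ|Δx|.
0–2 s: |Δx| = |8 − -7| = 15 m
2–8 s: |Δx| = |4 − 8| = 4 m
8–14 s: |Δx| = |-2 − 4| = 6 m
14–15 s: |Δx| = |-9 − -2| = 7 m
15–21 s: |Δx| = |-2 − -9| = 7 m
Total path = 39 m; average speed = 39/21 = 13/7 m/s.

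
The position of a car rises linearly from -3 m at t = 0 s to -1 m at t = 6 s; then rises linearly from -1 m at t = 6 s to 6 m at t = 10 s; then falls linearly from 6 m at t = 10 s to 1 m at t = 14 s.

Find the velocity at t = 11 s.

Velocity is the slope of the x-t graph on 10–14 s: (1 − 6)/(14 − 10) = -1.25 m/s.

-1.25 m/s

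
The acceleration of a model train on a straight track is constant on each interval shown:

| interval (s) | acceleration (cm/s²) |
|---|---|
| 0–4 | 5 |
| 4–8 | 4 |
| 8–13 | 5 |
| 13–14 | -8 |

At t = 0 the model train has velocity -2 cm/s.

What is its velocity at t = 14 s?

Δv equals the area under the a-t graph; then v = v₀ + Δv.
0–4 s: 5 × 4 = 20 cm/s
4–8 s: 4 × 4 = 16 cm/s
8–13 s: 5 × 5 = 25 cm/s
13–14 s: -8 × 1 = -8 cm/s
Δv = 53 cm/s, so v(14) = -2 + (53) = 51 cm/s.

51 cm/s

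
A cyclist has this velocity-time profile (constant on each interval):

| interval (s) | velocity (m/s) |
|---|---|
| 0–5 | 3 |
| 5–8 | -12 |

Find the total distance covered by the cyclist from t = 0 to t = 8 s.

51 m

Distance (not displacement) is the total path length: add the absolute areas under v-t.
0–5 s: |3| × 5 = 15 m
5–8 s: |-12| × 3 = 36 m
Total distance = 51 m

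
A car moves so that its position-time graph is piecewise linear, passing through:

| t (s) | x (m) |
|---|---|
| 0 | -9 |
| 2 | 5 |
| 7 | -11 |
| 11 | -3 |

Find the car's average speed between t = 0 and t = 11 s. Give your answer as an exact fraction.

Average speed = (total path length)/(elapsed time); on a piecewise-linear x-t graph the path length is Σ|Δx|.
0–2 s: |Δx| = |5 − -9| = 14 m
2–7 s: |Δx| = |-11 − 5| = 16 m
7–11 s: |Δx| = |-3 − -11| = 8 m
Total path = 38 m; average speed = 38/11 = 38/11 m/s.

38/11 m/s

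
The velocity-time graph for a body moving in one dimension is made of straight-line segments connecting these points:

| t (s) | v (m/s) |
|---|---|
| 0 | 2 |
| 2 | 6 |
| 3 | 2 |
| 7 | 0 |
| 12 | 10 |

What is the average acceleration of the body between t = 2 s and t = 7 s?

Average acceleration = Δv/Δt = (0 − 6)/(7 − 2) = -1.2 m/s².

-1.2 m/s²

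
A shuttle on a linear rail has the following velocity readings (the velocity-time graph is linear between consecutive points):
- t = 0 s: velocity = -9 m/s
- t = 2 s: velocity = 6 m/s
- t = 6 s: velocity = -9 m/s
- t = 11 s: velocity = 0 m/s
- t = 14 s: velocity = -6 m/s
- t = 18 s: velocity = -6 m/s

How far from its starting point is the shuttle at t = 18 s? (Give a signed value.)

-64.5 m

Net displacement equals the area under the velocity-time graph (areas below the axis count negative).
0–2 s: ½(-9 + 6)(2) = -3 m
2–6 s: ½(6 + -9)(4) = -6 m
6–11 s: ½(-9 + 0)(5) = -22.5 m
11–14 s: ½(0 + -6)(3) = -9 m
14–18 s: -6 × 4 = -24 m
Net displacement = -64.5 m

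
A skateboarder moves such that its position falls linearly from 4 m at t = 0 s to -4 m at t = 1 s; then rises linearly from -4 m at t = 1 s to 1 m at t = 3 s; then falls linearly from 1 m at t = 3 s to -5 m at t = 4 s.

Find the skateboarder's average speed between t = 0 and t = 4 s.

4.75 m/s

Average speed = (total path length)/(elapsed time); on a piecewise-linear x-t graph the path length is Σ|Δx|.
0–1 s: |Δx| = |-4 − 4| = 8 m
1–3 s: |Δx| = |1 − -4| = 5 m
3–4 s: |Δx| = |-5 − 1| = 6 m
Total path = 19 m; average speed = 19/4 = 4.75 m/s.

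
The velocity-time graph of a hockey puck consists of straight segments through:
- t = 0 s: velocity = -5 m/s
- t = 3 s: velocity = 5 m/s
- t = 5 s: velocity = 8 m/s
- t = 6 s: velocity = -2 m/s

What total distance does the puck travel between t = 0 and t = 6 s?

23.9 m

Total distance travelled is ∫|v| dt — sum the magnitudes of each area piece.
0–3 s: v = 0 at t = 1.5 s; triangle areas 3.75 + 3.75 = 7.5 m
3–5 s: |½(5 + 8)(2)| = 13 m
5–6 s: v = 0 at t = 5.8 s; triangle areas 3.2 + 0.2 = 3.4 m
Total distance = 23.9 m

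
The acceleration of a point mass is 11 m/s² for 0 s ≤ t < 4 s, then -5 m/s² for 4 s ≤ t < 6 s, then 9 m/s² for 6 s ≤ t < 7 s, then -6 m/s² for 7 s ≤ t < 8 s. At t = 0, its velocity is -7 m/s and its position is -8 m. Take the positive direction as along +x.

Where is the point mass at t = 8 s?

On each constant-a segment, Δv = aΔt and Δx = v₀Δt + ½aΔt²; chain segment to segment.
0–4 s: v starts -7 m/s; Δx = -7·4 + ½·11·4² = 60 m; v ends 37 m/s.
4–6 s: v starts 37 m/s; Δx = 37·2 + ½·-5·2² = 64 m; v ends 27 m/s.
6–7 s: v starts 27 m/s; Δx = 27·1 + ½·9·1² = 31.5 m; v ends 36 m/s.
7–8 s: v starts 36 m/s; Δx = 36·1 + ½·-6·1² = 33 m; v ends 30 m/s.
x(8) = -8 + Σ Δx = 180.5 m.

180.5 m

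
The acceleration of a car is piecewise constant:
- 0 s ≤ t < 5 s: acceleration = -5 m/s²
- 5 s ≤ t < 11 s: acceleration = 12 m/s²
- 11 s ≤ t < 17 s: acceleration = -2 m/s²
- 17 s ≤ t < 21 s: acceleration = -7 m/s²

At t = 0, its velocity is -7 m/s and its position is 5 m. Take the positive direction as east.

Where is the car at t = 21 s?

On each constant-a segment, Δv = aΔt and Δx = v₀Δt + ½aΔt²; chain segment to segment.
0–5 s: v starts -7 m/s; Δx = -7·5 + ½·-5·5² = -97.5 m; v ends -32 m/s.
5–11 s: v starts -32 m/s; Δx = -32·6 + ½·12·6² = 24 m; v ends 40 m/s.
11–17 s: v starts 40 m/s; Δx = 40·6 + ½·-2·6² = 204 m; v ends 28 m/s.
17–21 s: v starts 28 m/s; Δx = 28·4 + ½·-7·4² = 56 m; v ends 0 m/s.
x(21) = 5 + Σ Δx = 191.5 m.

191.5 m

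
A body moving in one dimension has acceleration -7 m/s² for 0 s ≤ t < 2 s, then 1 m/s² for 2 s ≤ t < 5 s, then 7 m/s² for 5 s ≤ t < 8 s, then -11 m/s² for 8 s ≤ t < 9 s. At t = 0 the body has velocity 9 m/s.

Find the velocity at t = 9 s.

8 m/s

Δv equals the area under the a-t graph; then v = v₀ + Δv.
0–2 s: -7 × 2 = -14 m/s
2–5 s: 1 × 3 = 3 m/s
5–8 s: 7 × 3 = 21 m/s
8–9 s: -11 × 1 = -11 m/s
Δv = -1 m/s, so v(9) = 9 + (-1) = 8 m/s.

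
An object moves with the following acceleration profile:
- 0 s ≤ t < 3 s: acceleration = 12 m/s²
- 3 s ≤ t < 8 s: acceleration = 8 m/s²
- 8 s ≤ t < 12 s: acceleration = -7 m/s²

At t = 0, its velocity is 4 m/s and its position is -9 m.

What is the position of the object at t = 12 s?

On each constant-a segment, Δv = aΔt and Δx = v₀Δt + ½aΔt²; chain segment to segment.
0–3 s: v starts 4 m/s; Δx = 4·3 + ½·12·3² = 66 m; v ends 40 m/s.
3–8 s: v starts 40 m/s; Δx = 40·5 + ½·8·5² = 300 m; v ends 80 m/s.
8–12 s: v starts 80 m/s; Δx = 80·4 + ½·-7·4² = 264 m; v ends 52 m/s.
x(12) = -9 + Σ Δx = 621 m.

621 m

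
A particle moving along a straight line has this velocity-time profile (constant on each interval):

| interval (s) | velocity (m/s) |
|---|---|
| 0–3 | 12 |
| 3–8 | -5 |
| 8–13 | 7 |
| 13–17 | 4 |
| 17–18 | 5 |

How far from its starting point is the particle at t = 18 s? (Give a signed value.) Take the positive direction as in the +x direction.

Displacement is the signed area under the v-t curve.
0–3 s: 12 × 3 = 36 m
3–8 s: -5 × 5 = -25 m
8–13 s: 7 × 5 = 35 m
13–17 s: 4 × 4 = 16 m
17–18 s: 5 × 1 = 5 m
Net displacement = 67 m

67 m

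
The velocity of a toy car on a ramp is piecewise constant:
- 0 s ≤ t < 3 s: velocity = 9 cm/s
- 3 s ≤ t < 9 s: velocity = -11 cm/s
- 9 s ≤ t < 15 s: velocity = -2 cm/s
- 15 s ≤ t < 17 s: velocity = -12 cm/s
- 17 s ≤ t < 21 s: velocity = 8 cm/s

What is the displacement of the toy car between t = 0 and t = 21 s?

-43 cm

Displacement is the signed area under the v-t curve.
0–3 s: 9 × 3 = 27 cm
3–9 s: -11 × 6 = -66 cm
9–15 s: -2 × 6 = -12 cm
15–17 s: -12 × 2 = -24 cm
17–21 s: 8 × 4 = 32 cm
Net displacement = -43 cm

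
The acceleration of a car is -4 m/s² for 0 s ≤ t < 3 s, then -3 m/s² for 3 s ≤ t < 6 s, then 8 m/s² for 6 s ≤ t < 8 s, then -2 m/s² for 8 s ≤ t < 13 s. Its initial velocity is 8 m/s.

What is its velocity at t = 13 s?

Δv equals the area under the a-t graph; then v = v₀ + Δv.
0–3 s: -4 × 3 = -12 m/s
3–6 s: -3 × 3 = -9 m/s
6–8 s: 8 × 2 = 16 m/s
8–13 s: -2 × 5 = -10 m/s
Δv = -15 m/s, so v(13) = 8 + (-15) = -7 m/s.

-7 m/s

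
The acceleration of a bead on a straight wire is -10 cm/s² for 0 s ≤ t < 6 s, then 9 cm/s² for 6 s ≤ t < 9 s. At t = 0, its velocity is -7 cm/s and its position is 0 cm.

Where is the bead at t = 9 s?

-382.5 cm

On each constant-a segment, Δv = aΔt and Δx = v₀Δt + ½aΔt²; chain segment to segment.
0–6 s: v starts -7 cm/s; Δx = -7·6 + ½·-10·6² = -222 cm; v ends -67 cm/s.
6–9 s: v starts -67 cm/s; Δx = -67·3 + ½·9·3² = -160.5 cm; v ends -40 cm/s.
x(9) = 0 + Σ Δx = -382.5 cm.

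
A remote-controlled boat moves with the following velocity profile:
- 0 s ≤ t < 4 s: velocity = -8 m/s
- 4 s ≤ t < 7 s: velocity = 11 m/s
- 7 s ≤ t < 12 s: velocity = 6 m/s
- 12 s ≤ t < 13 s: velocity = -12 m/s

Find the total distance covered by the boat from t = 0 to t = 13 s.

Distance (not displacement) is the total path length: add the absolute areas under v-t.
0–4 s: |-8| × 4 = 32 m
4–7 s: |11| × 3 = 33 m
7–12 s: |6| × 5 = 30 m
12–13 s: |-12| × 1 = 12 m
Total distance = 107 m

107 m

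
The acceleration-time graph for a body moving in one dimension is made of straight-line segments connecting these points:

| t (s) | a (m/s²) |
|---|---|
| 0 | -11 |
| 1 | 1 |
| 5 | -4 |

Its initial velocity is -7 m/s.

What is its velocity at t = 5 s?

Δv equals the area under the a-t graph; then v = v₀ + Δv.
0–1 s: ½(-11 + 1)(1) = -5 m/s
1–5 s: ½(1 + -4)(4) = -6 m/s
Δv = -11 m/s, so v(5) = -7 + (-11) = -18 m/s.

-18 m/s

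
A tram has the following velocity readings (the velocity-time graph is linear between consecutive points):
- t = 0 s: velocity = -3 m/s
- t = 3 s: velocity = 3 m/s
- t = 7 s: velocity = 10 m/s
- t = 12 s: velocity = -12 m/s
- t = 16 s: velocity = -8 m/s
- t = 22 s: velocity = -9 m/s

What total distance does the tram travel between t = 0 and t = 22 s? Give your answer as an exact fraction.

Distance (not displacement) is the total path length: add the absolute areas under v-t.
0–3 s: v = 0 at t = 1.5 s; triangle areas 2.25 + 2.25 = 4.5 m
3–7 s: |½(3 + 10)(4)| = 26 m
7–12 s: v = 0 at t = 102/11 s; triangle areas 125/11 + 180/11 = 305/11 m
12–16 s: |½(-12 + -8)(4)| = 40 m
16–22 s: |½(-8 + -9)(6)| = 51 m
Total distance = 3283/22 m

3283/22 m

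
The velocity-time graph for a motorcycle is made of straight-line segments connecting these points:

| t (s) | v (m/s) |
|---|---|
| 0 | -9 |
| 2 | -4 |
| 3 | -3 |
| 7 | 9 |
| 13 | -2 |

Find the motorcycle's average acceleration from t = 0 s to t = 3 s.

2 m/s²

Average acceleration = Δv/Δt = (-3 − -9)/(3 − 0) = 2 m/s².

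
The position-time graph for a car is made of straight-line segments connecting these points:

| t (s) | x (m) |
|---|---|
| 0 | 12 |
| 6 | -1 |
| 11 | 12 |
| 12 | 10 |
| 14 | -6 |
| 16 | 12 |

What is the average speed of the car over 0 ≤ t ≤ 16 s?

Average speed = (total path length)/(elapsed time); on a piecewise-linear x-t graph the path length is Σ|Δx|.
0–6 s: |Δx| = |-1 − 12| = 13 m
6–11 s: |Δx| = |12 − -1| = 13 m
11–12 s: |Δx| = |10 − 12| = 2 m
12–14 s: |Δx| = |-6 − 10| = 16 m
14–16 s: |Δx| = |12 − -6| = 18 m
Total path = 62 m; average speed = 62/16 = 3.875 m/s.

3.875 m/s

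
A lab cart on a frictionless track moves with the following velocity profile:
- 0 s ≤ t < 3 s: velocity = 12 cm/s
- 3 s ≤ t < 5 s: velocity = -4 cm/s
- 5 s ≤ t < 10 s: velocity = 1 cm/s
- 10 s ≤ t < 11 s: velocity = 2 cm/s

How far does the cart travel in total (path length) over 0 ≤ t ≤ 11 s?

Distance (not displacement) is the total path length: add the absolute areas under v-t.
0–3 s: |12| × 3 = 36 cm
3–5 s: |-4| × 2 = 8 cm
5–10 s: |1| × 5 = 5 cm
10–11 s: |2| × 1 = 2 cm
Total distance = 51 cm

51 cm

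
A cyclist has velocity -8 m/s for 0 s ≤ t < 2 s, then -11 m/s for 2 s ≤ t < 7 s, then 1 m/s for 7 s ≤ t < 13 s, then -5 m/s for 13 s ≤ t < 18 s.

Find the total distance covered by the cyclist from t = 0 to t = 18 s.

Distance (not displacement) is the total path length: add the absolute areas under v-t.
0–2 s: |-8| × 2 = 16 m
2–7 s: |-11| × 5 = 55 m
7–13 s: |1| × 6 = 6 m
13–18 s: |-5| × 5 = 25 m
Total distance = 102 m

102 m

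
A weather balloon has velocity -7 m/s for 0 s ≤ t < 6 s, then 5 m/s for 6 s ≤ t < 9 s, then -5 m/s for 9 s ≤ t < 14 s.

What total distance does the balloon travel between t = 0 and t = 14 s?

Distance (not displacement) is the total path length: add the absolute areas under v-t.
0–6 s: |-7| × 6 = 42 m
6–9 s: |5| × 3 = 15 m
9–14 s: |-5| × 5 = 25 m
Total distance = 82 m

82 m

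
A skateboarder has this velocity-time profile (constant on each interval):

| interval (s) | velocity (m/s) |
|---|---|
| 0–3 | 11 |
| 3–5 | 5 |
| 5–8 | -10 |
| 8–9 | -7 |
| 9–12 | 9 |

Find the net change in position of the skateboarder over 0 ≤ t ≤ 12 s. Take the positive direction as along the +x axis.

Displacement is the signed area under the v-t curve.
0–3 s: 11 × 3 = 33 m
3–5 s: 5 × 2 = 10 m
5–8 s: -10 × 3 = -30 m
8–9 s: -7 × 1 = -7 m
9–12 s: 9 × 3 = 27 m
Net displacement = 33 m

33 m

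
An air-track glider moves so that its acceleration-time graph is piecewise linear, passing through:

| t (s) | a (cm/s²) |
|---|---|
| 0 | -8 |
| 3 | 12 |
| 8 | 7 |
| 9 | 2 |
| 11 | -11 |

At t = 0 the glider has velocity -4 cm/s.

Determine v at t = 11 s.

Δv equals the area under the a-t graph; then v = v₀ + Δv.
0–3 s: ½(-8 + 12)(3) = 6 cm/s
3–8 s: ½(12 + 7)(5) = 47.5 cm/s
8–9 s: ½(7 + 2)(1) = 4.5 cm/s
9–11 s: ½(2 + -11)(2) = -9 cm/s
Δv = 49 cm/s, so v(11) = -4 + (49) = 45 cm/s.

45 cm/s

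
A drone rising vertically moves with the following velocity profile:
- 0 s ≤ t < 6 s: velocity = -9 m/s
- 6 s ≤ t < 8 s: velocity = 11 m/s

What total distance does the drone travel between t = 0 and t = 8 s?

Distance (not displacement) is the total path length: add the absolute areas under v-t.
0–6 s: |-9| × 6 = 54 m
6–8 s: |11| × 2 = 22 m
Total distance = 76 m

76 m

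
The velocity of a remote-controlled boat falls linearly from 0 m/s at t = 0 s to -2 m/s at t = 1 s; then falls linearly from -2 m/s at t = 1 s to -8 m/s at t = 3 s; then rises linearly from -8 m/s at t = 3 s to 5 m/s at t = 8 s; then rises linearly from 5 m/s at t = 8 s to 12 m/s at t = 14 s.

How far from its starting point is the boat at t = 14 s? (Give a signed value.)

32.5 m

Displacement is the signed area under the v-t curve.
0–1 s: ½(0 + -2)(1) = -1 m
1–3 s: ½(-2 + -8)(2) = -10 m
3–8 s: ½(-8 + 5)(5) = -7.5 m
8–14 s: ½(5 + 12)(6) = 51 m
Net displacement = 32.5 m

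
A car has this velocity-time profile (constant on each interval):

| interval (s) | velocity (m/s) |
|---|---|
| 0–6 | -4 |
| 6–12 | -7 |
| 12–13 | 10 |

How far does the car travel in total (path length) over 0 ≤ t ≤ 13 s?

76 m

Total distance travelled is ∫|v| dt — sum the magnitudes of each area piece.
0–6 s: |-4| × 6 = 24 m
6–12 s: |-7| × 6 = 42 m
12–13 s: |10| × 1 = 10 m
Total distance = 76 m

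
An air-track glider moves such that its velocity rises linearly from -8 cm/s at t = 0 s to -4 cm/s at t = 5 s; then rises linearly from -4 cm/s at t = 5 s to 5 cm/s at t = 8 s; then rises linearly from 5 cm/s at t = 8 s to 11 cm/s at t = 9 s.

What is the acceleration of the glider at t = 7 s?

Acceleration is the slope of the v-t graph on 5–8 s: (5 − -4)/(8 − 5) = 3 cm/s².

3 cm/s²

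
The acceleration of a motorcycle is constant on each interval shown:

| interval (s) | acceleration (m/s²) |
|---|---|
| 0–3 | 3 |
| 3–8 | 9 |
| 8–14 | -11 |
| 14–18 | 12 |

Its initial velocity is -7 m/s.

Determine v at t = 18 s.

Δv equals the area under the a-t graph; then v = v₀ + Δv.
0–3 s: 3 × 3 = 9 m/s
3–8 s: 9 × 5 = 45 m/s
8–14 s: -11 × 6 = -66 m/s
14–18 s: 12 × 4 = 48 m/s
Δv = 36 m/s, so v(18) = -7 + (36) = 29 m/s.

29 m/s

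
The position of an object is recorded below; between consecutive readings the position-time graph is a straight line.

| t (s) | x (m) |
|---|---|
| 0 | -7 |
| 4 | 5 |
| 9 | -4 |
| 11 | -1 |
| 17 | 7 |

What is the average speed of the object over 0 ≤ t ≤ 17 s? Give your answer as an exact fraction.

32/17 m/s

Average speed = (total path length)/(elapsed time); on a piecewise-linear x-t graph the path length is Σ|Δx|.
0–4 s: |Δx| = |5 − -7| = 12 m
4–9 s: |Δx| = |-4 − 5| = 9 m
9–11 s: |Δx| = |-1 − -4| = 3 m
11–17 s: |Δx| = |7 − -1| = 8 m
Total path = 32 m; average speed = 32/17 = 32/17 m/s.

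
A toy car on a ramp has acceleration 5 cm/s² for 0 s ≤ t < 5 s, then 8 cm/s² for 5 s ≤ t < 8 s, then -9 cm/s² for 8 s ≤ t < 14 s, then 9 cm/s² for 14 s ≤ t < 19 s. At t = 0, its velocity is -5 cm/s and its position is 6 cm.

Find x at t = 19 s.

304 cm

On each constant-a segment, Δv = aΔt and Δx = v₀Δt + ½aΔt²; chain segment to segment.
0–5 s: v starts -5 cm/s; Δx = -5·5 + ½·5·5² = 37.5 cm; v ends 20 cm/s.
5–8 s: v starts 20 cm/s; Δx = 20·3 + ½·8·3² = 96 cm; v ends 44 cm/s.
8–14 s: v starts 44 cm/s; Δx = 44·6 + ½·-9·6² = 102 cm; v ends -10 cm/s.
14–19 s: v starts -10 cm/s; Δx = -10·5 + ½·9·5² = 62.5 cm; v ends 35 cm/s.
x(19) = 6 + Σ Δx = 304 cm.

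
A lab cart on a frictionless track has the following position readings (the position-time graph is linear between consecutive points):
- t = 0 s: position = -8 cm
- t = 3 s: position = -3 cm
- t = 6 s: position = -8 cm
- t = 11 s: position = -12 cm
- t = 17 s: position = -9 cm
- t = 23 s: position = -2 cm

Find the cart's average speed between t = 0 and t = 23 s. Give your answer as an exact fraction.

Average speed = (total path length)/(elapsed time); on a piecewise-linear x-t graph the path length is Σ|Δx|.
0–3 s: |Δx| = |-3 − -8| = 5 cm
3–6 s: |Δx| = |-8 − -3| = 5 cm
6–11 s: |Δx| = |-12 − -8| = 4 cm
11–17 s: |Δx| = |-9 − -12| = 3 cm
17–23 s: |Δx| = |-2 − -9| = 7 cm
Total path = 24 cm; average speed = 24/23 = 24/23 cm/s.

24/23 cm/s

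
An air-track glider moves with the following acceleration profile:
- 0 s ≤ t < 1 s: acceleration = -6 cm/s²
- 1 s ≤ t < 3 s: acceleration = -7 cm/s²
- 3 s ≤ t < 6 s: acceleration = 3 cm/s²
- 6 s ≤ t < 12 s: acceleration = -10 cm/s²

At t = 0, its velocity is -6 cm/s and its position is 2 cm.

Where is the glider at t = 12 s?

On each constant-a segment, Δv = aΔt and Δx = v₀Δt + ½aΔt²; chain segment to segment.
0–1 s: v starts -6 cm/s; Δx = -6·1 + ½·-6·1² = -9 cm; v ends -12 cm/s.
1–3 s: v starts -12 cm/s; Δx = -12·2 + ½·-7·2² = -38 cm; v ends -26 cm/s.
3–6 s: v starts -26 cm/s; Δx = -26·3 + ½·3·3² = -64.5 cm; v ends -17 cm/s.
6–12 s: v starts -17 cm/s; Δx = -17·6 + ½·-10·6² = -282 cm; v ends -77 cm/s.
x(12) = 2 + Σ Δx = -391.5 cm.

-391.5 cm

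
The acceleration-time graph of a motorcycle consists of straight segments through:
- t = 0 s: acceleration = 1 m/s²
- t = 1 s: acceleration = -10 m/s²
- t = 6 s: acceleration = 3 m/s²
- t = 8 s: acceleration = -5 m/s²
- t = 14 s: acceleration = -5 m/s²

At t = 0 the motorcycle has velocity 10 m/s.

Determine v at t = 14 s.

Δv equals the area under the a-t graph; then v = v₀ + Δv.
0–1 s: ½(1 + -10)(1) = -4.5 m/s
1–6 s: ½(-10 + 3)(5) = -17.5 m/s
6–8 s: ½(3 + -5)(2) = -2 m/s
8–14 s: -5 × 6 = -30 m/s
Δv = -54 m/s, so v(14) = 10 + (-54) = -44 m/s.

-44 m/s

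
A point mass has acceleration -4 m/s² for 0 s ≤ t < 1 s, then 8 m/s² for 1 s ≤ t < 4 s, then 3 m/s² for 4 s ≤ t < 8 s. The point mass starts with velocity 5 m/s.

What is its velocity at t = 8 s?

37 m/s

Δv equals the area under the a-t graph; then v = v₀ + Δv.
0–1 s: -4 × 1 = -4 m/s
1–4 s: 8 × 3 = 24 m/s
4–8 s: 3 × 4 = 12 m/s
Δv = 32 m/s, so v(8) = 5 + (32) = 37 m/s.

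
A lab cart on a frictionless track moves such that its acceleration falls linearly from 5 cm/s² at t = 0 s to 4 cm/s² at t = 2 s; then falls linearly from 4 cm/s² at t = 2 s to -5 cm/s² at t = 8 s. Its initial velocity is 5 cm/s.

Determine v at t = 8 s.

11 cm/s

Δv equals the area under the a-t graph; then v = v₀ + Δv.
0–2 s: ½(5 + 4)(2) = 9 cm/s
2–8 s: ½(4 + -5)(6) = -3 cm/s
Δv = 6 cm/s, so v(8) = 5 + (6) = 11 cm/s.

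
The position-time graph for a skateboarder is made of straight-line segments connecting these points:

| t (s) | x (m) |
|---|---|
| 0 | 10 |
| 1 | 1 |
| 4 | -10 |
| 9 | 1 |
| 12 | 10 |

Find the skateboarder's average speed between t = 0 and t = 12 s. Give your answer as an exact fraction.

10/3 m/s

Average speed = (total path length)/(elapsed time); on a piecewise-linear x-t graph the path length is Σ|Δx|.
0–1 s: |Δx| = |1 − 10| = 9 m
1–4 s: |Δx| = |-10 − 1| = 11 m
4–9 s: |Δx| = |1 − -10| = 11 m
9–12 s: |Δx| = |10 − 1| = 9 m
Total path = 40 m; average speed = 40/12 = 10/3 m/s.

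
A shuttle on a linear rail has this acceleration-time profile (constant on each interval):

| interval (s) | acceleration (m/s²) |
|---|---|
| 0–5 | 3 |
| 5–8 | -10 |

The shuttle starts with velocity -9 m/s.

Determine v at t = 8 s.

-24 m/s

Δv equals the area under the a-t graph; then v = v₀ + Δv.
0–5 s: 3 × 5 = 15 m/s
5–8 s: -10 × 3 = -30 m/s
Δv = -15 m/s, so v(8) = -9 + (-15) = -24 m/s.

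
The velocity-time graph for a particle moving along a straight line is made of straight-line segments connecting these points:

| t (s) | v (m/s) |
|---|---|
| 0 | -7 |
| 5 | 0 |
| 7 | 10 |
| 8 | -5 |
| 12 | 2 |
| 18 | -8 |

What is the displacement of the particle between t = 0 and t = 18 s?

-29 m

Displacement is the signed area under the v-t curve.
0–5 s: ½(-7 + 0)(5) = -17.5 m
5–7 s: ½(0 + 10)(2) = 10 m
7–8 s: ½(10 + -5)(1) = 2.5 m
8–12 s: ½(-5 + 2)(4) = -6 m
12–18 s: ½(2 + -8)(6) = -18 m
Net displacement = -29 m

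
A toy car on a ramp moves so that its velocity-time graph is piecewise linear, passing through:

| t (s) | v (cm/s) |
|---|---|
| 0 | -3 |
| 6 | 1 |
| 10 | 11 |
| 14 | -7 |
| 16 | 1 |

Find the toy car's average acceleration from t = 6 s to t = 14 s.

Average acceleration = Δv/Δt = (-7 − 1)/(14 − 6) = -1 cm/s².

-1 cm/s²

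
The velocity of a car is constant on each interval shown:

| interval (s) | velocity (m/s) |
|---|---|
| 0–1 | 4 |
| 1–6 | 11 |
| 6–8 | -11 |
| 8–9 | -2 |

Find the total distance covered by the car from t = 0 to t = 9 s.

Distance (not displacement) is the total path length: add the absolute areas under v-t.
0–1 s: |4| × 1 = 4 m
1–6 s: |11| × 5 = 55 m
6–8 s: |-11| × 2 = 22 m
8–9 s: |-2| × 1 = 2 m
Total distance = 83 m

83 m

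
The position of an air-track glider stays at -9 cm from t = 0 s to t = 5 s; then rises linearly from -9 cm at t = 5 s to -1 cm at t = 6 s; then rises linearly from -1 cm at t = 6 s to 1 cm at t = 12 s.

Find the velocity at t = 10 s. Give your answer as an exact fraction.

1/3 cm/s

Velocity is the slope of the x-t graph on 6–12 s: (1 − -1)/(12 − 6) = 1/3 cm/s.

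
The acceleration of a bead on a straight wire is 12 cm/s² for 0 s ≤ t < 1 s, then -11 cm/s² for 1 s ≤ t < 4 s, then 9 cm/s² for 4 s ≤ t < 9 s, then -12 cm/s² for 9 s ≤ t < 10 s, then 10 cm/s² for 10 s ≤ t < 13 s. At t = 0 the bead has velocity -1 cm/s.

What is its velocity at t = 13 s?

41 cm/s

Δv equals the area under the a-t graph; then v = v₀ + Δv.
0–1 s: 12 × 1 = 12 cm/s
1–4 s: -11 × 3 = -33 cm/s
4–9 s: 9 × 5 = 45 cm/s
9–10 s: -12 × 1 = -12 cm/s
10–13 s: 10 × 3 = 30 cm/s
Δv = 42 cm/s, so v(13) = -1 + (42) = 41 cm/s.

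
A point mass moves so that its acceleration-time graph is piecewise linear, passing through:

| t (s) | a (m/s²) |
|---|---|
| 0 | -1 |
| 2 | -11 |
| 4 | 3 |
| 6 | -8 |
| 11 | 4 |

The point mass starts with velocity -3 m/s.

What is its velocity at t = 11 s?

-38 m/s

Δv equals the area under the a-t graph; then v = v₀ + Δv.
0–2 s: ½(-1 + -11)(2) = -12 m/s
2–4 s: ½(-11 + 3)(2) = -8 m/s
4–6 s: ½(3 + -8)(2) = -5 m/s
6–11 s: ½(-8 + 4)(5) = -10 m/s
Δv = -35 m/s, so v(11) = -3 + (-35) = -38 m/s.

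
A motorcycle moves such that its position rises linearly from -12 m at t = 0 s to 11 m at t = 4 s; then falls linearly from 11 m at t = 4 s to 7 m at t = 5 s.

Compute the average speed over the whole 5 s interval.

Average speed = (total path length)/(elapsed time); on a piecewise-linear x-t graph the path length is Σ|Δx|.
0–4 s: |Δx| = |11 − -12| = 23 m
4–5 s: |Δx| = |7 − 11| = 4 m
Total path = 27 m; average speed = 27/5 = 5.4 m/s.

5.4 m/s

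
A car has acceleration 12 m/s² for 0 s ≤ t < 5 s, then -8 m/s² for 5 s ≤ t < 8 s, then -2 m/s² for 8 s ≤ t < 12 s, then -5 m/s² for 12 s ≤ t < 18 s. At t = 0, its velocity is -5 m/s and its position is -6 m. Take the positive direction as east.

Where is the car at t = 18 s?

On each constant-a segment, Δv = aΔt and Δx = v₀Δt + ½aΔt²; chain segment to segment.
0–5 s: v starts -5 m/s; Δx = -5·5 + ½·12·5² = 125 m; v ends 55 m/s.
5–8 s: v starts 55 m/s; Δx = 55·3 + ½·-8·3² = 129 m; v ends 31 m/s.
8–12 s: v starts 31 m/s; Δx = 31·4 + ½·-2·4² = 108 m; v ends 23 m/s.
12–18 s: v starts 23 m/s; Δx = 23·6 + ½·-5·6² = 48 m; v ends -7 m/s.
x(18) = -6 + Σ Δx = 404 m.

404 m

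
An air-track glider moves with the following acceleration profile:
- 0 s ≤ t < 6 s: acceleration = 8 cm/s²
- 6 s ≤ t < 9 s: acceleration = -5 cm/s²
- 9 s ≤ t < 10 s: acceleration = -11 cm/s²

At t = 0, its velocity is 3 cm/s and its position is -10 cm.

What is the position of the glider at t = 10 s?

313 cm

On each constant-a segment, Δv = aΔt and Δx = v₀Δt + ½aΔt²; chain segment to segment.
0–6 s: v starts 3 cm/s; Δx = 3·6 + ½·8·6² = 162 cm; v ends 51 cm/s.
6–9 s: v starts 51 cm/s; Δx = 51·3 + ½·-5·3² = 130.5 cm; v ends 36 cm/s.
9–10 s: v starts 36 cm/s; Δx = 36·1 + ½·-11·1² = 30.5 cm; v ends 25 cm/s.
x(10) = -10 + Σ Δx = 313 cm.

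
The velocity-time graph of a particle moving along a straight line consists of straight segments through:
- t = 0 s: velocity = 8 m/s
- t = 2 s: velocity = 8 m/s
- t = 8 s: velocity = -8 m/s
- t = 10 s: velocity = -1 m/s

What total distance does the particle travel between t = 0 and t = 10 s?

Distance (not displacement) is the total path length: add the absolute areas under v-t.
0–2 s: |8| × 2 = 16 m
2–8 s: v = 0 at t = 5 s; triangle areas 12 + 12 = 24 m
8–10 s: |½(-8 + -1)(2)| = 9 m
Total distance = 49 m

49 m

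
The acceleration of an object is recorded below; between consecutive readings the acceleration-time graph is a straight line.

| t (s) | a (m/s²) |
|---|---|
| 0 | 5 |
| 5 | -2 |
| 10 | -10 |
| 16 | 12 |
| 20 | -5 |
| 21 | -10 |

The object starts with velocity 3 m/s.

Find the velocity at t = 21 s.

Δv equals the area under the a-t graph; then v = v₀ + Δv.
0–5 s: ½(5 + -2)(5) = 7.5 m/s
5–10 s: ½(-2 + -10)(5) = -30 m/s
10–16 s: ½(-10 + 12)(6) = 6 m/s
16–20 s: ½(12 + -5)(4) = 14 m/s
20–21 s: ½(-5 + -10)(1) = -7.5 m/s
Δv = -10 m/s, so v(21) = 3 + (-10) = -7 m/s.

-7 m/s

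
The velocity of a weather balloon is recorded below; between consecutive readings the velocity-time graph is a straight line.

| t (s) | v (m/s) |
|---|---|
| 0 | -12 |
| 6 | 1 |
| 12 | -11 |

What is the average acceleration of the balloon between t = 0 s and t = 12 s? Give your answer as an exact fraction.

1/12 m/s²

Average acceleration = Δv/Δt = (-11 − -12)/(12 − 0) = 1/12 m/s².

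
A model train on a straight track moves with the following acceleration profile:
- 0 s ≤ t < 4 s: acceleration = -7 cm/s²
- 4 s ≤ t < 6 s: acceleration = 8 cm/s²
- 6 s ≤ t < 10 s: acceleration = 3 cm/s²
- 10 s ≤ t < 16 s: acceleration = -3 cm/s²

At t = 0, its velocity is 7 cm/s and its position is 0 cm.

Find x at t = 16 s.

On each constant-a segment, Δv = aΔt and Δx = v₀Δt + ½aΔt²; chain segment to segment.
0–4 s: v starts 7 cm/s; Δx = 7·4 + ½·-7·4² = -28 cm; v ends -21 cm/s.
4–6 s: v starts -21 cm/s; Δx = -21·2 + ½·8·2² = -26 cm; v ends -5 cm/s.
6–10 s: v starts -5 cm/s; Δx = -5·4 + ½·3·4² = 4 cm; v ends 7 cm/s.
10–16 s: v starts 7 cm/s; Δx = 7·6 + ½·-3·6² = -12 cm; v ends -11 cm/s.
x(16) = 0 + Σ Δx = -62 cm.

-62 cm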